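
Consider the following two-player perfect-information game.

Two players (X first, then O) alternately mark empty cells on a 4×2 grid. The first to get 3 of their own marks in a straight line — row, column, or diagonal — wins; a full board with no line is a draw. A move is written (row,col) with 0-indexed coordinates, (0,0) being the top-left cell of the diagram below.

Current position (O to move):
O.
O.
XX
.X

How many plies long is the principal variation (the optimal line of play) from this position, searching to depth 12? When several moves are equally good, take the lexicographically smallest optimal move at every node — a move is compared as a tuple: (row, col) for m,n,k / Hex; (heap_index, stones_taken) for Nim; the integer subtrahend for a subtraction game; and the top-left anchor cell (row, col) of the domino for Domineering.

PV length from [O./O./XX/.X]: 3 plies

[O./O./XX/.X] O move#1: (0,1):-1/OO/O./XX/.X, (1,1):+0/O./OO/XX/.X*, (3,0):-1/O./O./XX/OX
[O./OO/XX/.X] X move#2: (0,1):+0/OX/OO/XX/.X*, (3,0):+0/O./OO/XX/XX
[OX/OO/XX/.X] O move#3: (3,0):+0/OX/OO/XX/OX*
[OX/OO/XX/OX] end (terminal +0, X#4); searched O./O./XX/.X to 12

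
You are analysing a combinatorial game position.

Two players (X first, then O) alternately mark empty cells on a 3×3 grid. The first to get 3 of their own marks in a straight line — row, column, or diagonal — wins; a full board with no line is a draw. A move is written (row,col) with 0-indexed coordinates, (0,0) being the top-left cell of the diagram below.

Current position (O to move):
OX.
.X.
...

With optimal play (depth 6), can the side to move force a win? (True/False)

O winning at [OX./.X./...]: False

p1 O@[OX./.X./...]: (0,2)[OXO/.X./...]-1 (1,0)[OX./OX./...]-1 (1,2)[OX./.XO/...]-1 (2,0)[OX./.X./O..]-1 (2,1)[OX./.X./.O.]+0* (2,2)[OX./.X./..O]-1
p2 X@[OX./.X./.O.]: (0,2)[OXX/.X./.O.]-1 (1,0)[OX./XX./.O.]+0* (1,2)[OX./.XX/.O.]+0 (2,0)[OX./.X./XO.]+0 (2,2)[OX./.X./.OX]+0
p3 O@[OX./XX./.O.]: (0,2)[OXO/XX./.O.]-1 (1,2)[OX./XXO/.O.]+0* (2,0)[OX./XX./OO.]-1 (2,2)[OX./XX./.OO]-1
p4 X@[OX./XXO/.O.]: (0,2)[OXX/XXO/.O.]+0* (2,0)[OX./XXO/XO.]+0 (2,2)[OX./XXO/.OX]+0
p5 O@[OXX/XXO/.O.]: (2,0)[OXX/XXO/OO.]+0* (2,2)[OXX/XXO/.OO]-1
p6 X@[OXX/XXO/OO.]: (2,2)[OXX/XXO/OOX]+0*
p7 O@[OXX/XXO/OOX] terminal +0; root [OX./.X./...] d6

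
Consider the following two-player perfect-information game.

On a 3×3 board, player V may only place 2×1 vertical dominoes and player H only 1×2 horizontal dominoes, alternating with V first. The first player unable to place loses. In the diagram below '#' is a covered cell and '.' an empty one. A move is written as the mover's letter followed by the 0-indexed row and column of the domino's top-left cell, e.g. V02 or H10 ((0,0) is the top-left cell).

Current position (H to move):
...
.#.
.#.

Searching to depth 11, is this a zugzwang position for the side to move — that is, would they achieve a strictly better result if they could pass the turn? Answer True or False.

[.../.#./.#.] H move#1: H00:-1/##./.#./.#.*, H01:-1/.##/.#./.#.
[##./.#./.#.] V move#2: V02:+1/###/.##/.#.*, V10:+1/##./##./##., V12:+1/##./.##/.##
[###/.##/.#.] end (terminal -1, H#3); searched .../.#./.#. to 11
pass branch (V moves first from the same position):
  | [.../.#./.#.] V move#1: V00:+1/#../##./.#.*, V02:+1/..#/.##/.#., V10:+1/.../##./##., V12:+1/.../.##/.##
  | [#../##./.#.] H move#2: H01:-1/###/##./.#.*
  | [###/##./.#.] V move#3: V12:+1/###/###/.##*
  | [###/###/.##] end (terminal -1, H#4); searched .../.#./.#. to 11
H moving scores -1; H passing scores -1

zugzwang(.../.#./.#., H) = False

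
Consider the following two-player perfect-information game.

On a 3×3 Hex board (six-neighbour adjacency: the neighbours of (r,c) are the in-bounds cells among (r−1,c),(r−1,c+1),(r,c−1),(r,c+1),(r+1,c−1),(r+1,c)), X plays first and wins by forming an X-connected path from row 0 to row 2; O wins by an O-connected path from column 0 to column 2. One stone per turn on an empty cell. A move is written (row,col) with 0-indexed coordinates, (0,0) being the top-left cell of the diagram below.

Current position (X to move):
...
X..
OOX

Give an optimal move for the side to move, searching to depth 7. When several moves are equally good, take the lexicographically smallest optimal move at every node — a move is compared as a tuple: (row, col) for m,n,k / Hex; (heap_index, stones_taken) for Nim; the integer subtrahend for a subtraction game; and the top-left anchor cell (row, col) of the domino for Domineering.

X's best at [.../X../OOX]: (1,2)

p1 X@[.../X../OOX]: (0,0)[X../X../OOX]-1 (0,1)[.X./X../OOX]-1 (0,2)[..X/X../OOX]-1 (1,1)[.../XX./OOX]-1 (1,2)[.../X.X/OOX]+1*
p2 O@[.../X.X/OOX]: (0,0)[O../X.X/OOX]-1* (0,1)[.O./X.X/OOX]-1 (0,2)[..O/X.X/OOX]-1 (1,1)[.../XOX/OOX]-1
p3 X@[O../X.X/OOX]: (0,1)[OX./X.X/OOX]+1* (0,2)[O.X/X.X/OOX]+1 (1,1)[O../XXX/OOX]+1
p4 O@[OX./X.X/OOX]: (0,2)[OXO/X.X/OOX]-1* (1,1)[OX./XOX/OOX]-1
p5 X@[OXO/X.X/OOX]: (1,1)[OXO/XXX/OOX]+1*
p6 O@[OXO/XXX/OOX] terminal -1; root [.../X../OOX] d7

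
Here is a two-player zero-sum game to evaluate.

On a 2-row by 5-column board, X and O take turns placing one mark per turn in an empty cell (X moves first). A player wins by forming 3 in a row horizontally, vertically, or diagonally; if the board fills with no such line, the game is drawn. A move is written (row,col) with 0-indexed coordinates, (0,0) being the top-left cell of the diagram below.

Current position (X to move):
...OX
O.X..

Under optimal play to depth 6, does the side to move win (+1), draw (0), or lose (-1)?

value(...OX/O.X.., X) = +1

[...OX/O.X..] X move#1: (0,0):+0/X..OX/O.X.., (0,1):+0/.X.OX/O.X.., (0,2):+0/..XOX/O.X.., (1,1):+0/...OX/OXX.., (1,3):+1/...OX/O.XX.*, (1,4):+0/...OX/O.X.X
[...OX/O.XX.] O move#2: (0,0):-1/O..OX/O.XX.*, (0,1):-1/.O.OX/O.XX., (0,2):-1/..OOX/O.XX., (1,1):-1/...OX/OOXX., (1,4):-1/...OX/O.XXO
[O..OX/O.XX.] X move#3: (0,1):+1/OX.OX/O.XX.*, (0,2):+1/O.XOX/O.XX., (1,1):+1/O..OX/OXXX., (1,4):+1/O..OX/O.XXX
[OX.OX/O.XX.] O move#4: (0,2):-1/OXOOX/O.XX.*, (1,1):-1/OX.OX/OOXX., (1,4):-1/OX.OX/O.XXO
[OXOOX/O.XX.] X move#5: (1,1):+1/OXOOX/OXXX.*, (1,4):+1/OXOOX/O.XXX
[OXOOX/OXXX.] end (terminal -1, O#6); searched ...OX/O.X.. to 6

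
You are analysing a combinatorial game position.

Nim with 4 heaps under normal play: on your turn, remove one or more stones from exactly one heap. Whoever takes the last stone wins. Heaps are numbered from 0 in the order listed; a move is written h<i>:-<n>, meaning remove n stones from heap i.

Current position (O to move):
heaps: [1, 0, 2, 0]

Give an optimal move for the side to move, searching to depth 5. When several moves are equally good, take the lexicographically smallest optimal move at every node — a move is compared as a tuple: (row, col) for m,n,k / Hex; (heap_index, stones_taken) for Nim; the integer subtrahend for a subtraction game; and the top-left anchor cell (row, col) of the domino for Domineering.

O's best at [(1,0,2,0)]: h2:-1

[(1,0,2,0)] O move#1: h0:-1:-1/(0,0,2,0), h2:-1:+1/(1,0,1,0)*, h2:-2:-1/(1,0,0,0)
[(1,0,1,0)] X move#2: h0:-1:-1/(0,0,1,0)*, h2:-1:-1/(1,0,0,0)
[(0,0,1,0)] O move#3: h2:-1:+1/(0,0,0,0)*
[(0,0,0,0)] end (terminal -1, X#4); searched (1,0,2,0) to 5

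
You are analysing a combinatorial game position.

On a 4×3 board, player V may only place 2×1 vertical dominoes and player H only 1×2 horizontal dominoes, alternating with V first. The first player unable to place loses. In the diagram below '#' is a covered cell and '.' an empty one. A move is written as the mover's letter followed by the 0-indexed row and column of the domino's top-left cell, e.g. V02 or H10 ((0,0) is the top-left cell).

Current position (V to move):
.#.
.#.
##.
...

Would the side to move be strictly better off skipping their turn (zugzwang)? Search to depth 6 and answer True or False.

zugzwang(.#./.#./##./..., V) = False

[.#./.#./##./...] V move#1: V00:+1/##./##./##./...*, V02:+1/.##/.##/##./..., V12:+1/.#./.##/###/..., V22:+1/.#./.#./###/..#
[##./##./##./...] H move#2: H30:-1/##./##./##./##.*, H31:-1/##./##./##./.##
[##./##./##./##.] V move#3: V02:+1/###/###/##./##.*, V12:+1/##./###/###/##., V22:+1/##./##./###/###
[###/###/##./##.] end (terminal -1, H#4); searched .#./.#./##./... to 6
suppose V passes — search the same position with H to move:
pass> [.#./.#./##./...] H move#1: H30:-1/.#./.#./##./##.*, H31:-1/.#./.#./##./.##
pass> [.#./.#./##./##.] V move#2: V00:+1/##./##./##./##.*, V02:+1/.##/.##/##./##., V12:+1/.#./.##/###/##., V22:+1/.#./.#./###/###
pass> [##./##./##./##.] end (terminal -1, H#3); searched .#./.#./##./... to 6
for V: play +1, pass +1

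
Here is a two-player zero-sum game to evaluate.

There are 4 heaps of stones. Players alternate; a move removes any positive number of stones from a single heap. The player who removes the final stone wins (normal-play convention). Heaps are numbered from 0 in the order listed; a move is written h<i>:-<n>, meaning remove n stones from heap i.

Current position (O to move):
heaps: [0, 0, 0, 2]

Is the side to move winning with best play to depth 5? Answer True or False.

O winning at [(0,0,0,2)]: True

[(0,0,0,2)] O move#1: h3:-1:-1/(0,0,0,1), h3:-2:+1/(0,0,0,0)*
[(0,0,0,0)] end (terminal -1, X#2); searched (0,0,0,2) to 5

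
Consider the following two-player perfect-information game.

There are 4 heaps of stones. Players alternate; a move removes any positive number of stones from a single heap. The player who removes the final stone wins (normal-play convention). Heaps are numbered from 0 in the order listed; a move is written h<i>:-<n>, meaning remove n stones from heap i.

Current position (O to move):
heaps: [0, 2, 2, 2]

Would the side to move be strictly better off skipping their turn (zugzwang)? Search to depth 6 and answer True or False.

[(0,2,2,2)] O move#1: h1:-1:-1/(0,1,2,2), h1:-2:+1/(0,0,2,2)*, h2:-1:-1/(0,2,1,2), h2:-2:+1/(0,2,0,2), h3:-1:-1/(0,2,2,1), h3:-2:+1/(0,2,2,0)
[(0,0,2,2)] X move#2: h2:-1:-1/(0,0,1,2)*, h2:-2:-1/(0,0,0,2), h3:-1:-1/(0,0,2,1), h3:-2:-1/(0,0,2,0)
[(0,0,1,2)] O move#3: h2:-1:-1/(0,0,0,2), h3:-1:+1/(0,0,1,1)*, h3:-2:-1/(0,0,1,0)
[(0,0,1,1)] X move#4: h2:-1:-1/(0,0,0,1)*, h3:-1:-1/(0,0,1,0)
[(0,0,0,1)] O move#5: h3:-1:+1/(0,0,0,0)*
[(0,0,0,0)] end (terminal -1, X#6); searched (0,2,2,2) to 6
suppose O passes — search the same position with X to move:
pass> [(0,2,2,2)] X move#1: h1:-1:-1/(0,1,2,2), h1:-2:+1/(0,0,2,2)*, h2:-1:-1/(0,2,1,2), h2:-2:+1/(0,2,0,2), h3:-1:-1/(0,2,2,1), h3:-2:+1/(0,2,2,0)
pass> [(0,0,2,2)] O move#2: h2:-1:-1/(0,0,1,2)*, h2:-2:-1/(0,0,0,2), h3:-1:-1/(0,0,2,1), h3:-2:-1/(0,0,2,0)
pass> [(0,0,1,2)] X move#3: h2:-1:-1/(0,0,0,2), h3:-1:+1/(0,0,1,1)*, h3:-2:-1/(0,0,1,0)
pass> [(0,0,1,1)] O move#4: h2:-1:-1/(0,0,0,1)*, h3:-1:-1/(0,0,1,0)
pass> [(0,0,0,1)] X move#5: h3:-1:+1/(0,0,0,0)*
pass> [(0,0,0,0)] end (terminal -1, O#6); searched (0,2,2,2) to 6
for O: play +1, pass -1

zugzwang((0,2,2,2), O) = False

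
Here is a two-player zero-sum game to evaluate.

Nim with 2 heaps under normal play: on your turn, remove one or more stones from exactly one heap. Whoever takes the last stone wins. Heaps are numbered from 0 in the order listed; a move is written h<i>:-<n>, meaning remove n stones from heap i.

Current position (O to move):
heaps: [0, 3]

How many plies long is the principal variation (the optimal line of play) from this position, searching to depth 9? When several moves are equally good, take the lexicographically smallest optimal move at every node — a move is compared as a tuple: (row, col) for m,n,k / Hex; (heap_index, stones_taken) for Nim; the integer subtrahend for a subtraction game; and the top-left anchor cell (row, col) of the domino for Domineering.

PV length from [(0,3)]: 1 ply

[(0,3)] O move#1: h1:-1:-1/(0,2), h1:-2:-1/(0,1), h1:-3:+1/(0,0)*
[(0,0)] end (terminal -1, X#2); searched (0,3) to 9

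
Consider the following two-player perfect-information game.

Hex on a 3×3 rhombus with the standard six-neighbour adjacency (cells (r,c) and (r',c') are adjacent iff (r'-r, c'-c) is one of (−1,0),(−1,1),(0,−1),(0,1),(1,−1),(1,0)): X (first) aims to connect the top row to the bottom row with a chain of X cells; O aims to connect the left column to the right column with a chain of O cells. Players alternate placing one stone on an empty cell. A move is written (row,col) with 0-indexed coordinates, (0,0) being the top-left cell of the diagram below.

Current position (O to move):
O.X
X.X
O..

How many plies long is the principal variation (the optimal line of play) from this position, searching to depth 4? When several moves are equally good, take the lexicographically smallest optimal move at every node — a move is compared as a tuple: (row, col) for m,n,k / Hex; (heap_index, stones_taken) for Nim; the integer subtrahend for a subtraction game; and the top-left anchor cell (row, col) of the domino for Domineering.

p1 O@[O.X/X.X/O..]: (0,1)[OOX/X.X/O..]-1* (1,1)[O.X/XOX/O..]-1 (2,1)[O.X/X.X/OO.]-1 (2,2)[O.X/X.X/O.O]-1
p2 X@[OOX/X.X/O..]: (1,1)[OOX/XXX/O..]+1* (2,1)[OOX/X.X/OX.]+1 (2,2)[OOX/X.X/O.X]+1
p3 O@[OOX/XXX/O..]: (2,1)[OOX/XXX/OO.]-1* (2,2)[OOX/XXX/O.O]-1
p4 X@[OOX/XXX/OO.]: (2,2)[OOX/XXX/OOX]+1*
p5 O@[OOX/XXX/OOX] terminal -1; root [O.X/X.X/O..] d4

PV length from [O.X/X.X/O..]: 4 plies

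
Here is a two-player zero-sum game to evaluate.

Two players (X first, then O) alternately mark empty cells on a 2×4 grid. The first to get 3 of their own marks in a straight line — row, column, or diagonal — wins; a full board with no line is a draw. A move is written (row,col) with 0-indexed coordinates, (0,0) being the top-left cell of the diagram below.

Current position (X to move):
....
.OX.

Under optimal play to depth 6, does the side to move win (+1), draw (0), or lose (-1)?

[..../.OX.] X move#1: (0,0):+0/X.../.OX.*, (0,1):+0/.X../.OX., (0,2):+0/..X./.OX., (0,3):+0/...X/.OX., (1,0):+0/..../XOX., (1,3):+0/..../.OXX
[X.../.OX.] O move#2: (0,1):+0/XO../.OX.*, (0,2):+0/X.O./.OX., (0,3):+0/X..O/.OX., (1,0):+0/X.../OOX., (1,3):+0/X.../.OXO
[XO../.OX.] X move#3: (0,2):+0/XOX./.OX.*, (0,3):+0/XO.X/.OX., (1,0):+0/XO../XOX., (1,3):+0/XO../.OXX
[XOX./.OX.] O move#4: (0,3):+0/XOXO/.OX.*, (1,0):+0/XOX./OOX., (1,3):+0/XOX./.OXO
[XOXO/.OX.] X move#5: (1,0):+0/XOXO/XOX.*, (1,3):+0/XOXO/.OXX
[XOXO/XOX.] O move#6: (1,3):+0/XOXO/XOXO*
[XOXO/XOXO] end (terminal +0, X#7); searched ..../.OX. to 6

value(..../.OX., X) = 0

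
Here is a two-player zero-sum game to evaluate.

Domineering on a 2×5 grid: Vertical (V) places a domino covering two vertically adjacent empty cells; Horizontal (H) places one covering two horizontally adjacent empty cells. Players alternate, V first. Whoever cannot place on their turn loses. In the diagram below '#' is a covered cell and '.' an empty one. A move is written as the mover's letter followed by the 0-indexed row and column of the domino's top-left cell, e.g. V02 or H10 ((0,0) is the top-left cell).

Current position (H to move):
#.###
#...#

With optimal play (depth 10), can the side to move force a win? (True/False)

H winning at [#.###/#...#]: True

ply 1, H at #.###/#...# | H11=+1→#.###/###.#*; H12=-1→#.###/#.###
ply 2: #.###/###.# is terminal -1 (V); from #.###/#...# depth 10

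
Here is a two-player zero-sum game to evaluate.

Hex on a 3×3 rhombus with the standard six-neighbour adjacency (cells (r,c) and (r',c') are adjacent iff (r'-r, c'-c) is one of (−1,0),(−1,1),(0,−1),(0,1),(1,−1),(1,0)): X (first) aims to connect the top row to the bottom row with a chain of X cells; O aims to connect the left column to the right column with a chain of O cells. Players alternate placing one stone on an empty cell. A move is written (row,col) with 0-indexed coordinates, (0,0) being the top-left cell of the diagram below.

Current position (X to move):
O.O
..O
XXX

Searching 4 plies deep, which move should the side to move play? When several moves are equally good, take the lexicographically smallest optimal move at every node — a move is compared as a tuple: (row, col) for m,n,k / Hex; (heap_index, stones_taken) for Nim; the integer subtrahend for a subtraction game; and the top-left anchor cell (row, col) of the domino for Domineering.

X's best at [O.O/..O/XXX]: (0,1)

ply 1, X at O.O/..O/XXX | (0,1)=+1→OXO/..O/XXX*; (1,0)=-1→O.O/X.O/XXX; (1,1)=-1→O.O/.XO/XXX
ply 2, O at OXO/..O/XXX | (1,0)=-1→OXO/O.O/XXX*; (1,1)=-1→OXO/.OO/XXX
ply 3, X at OXO/O.O/XXX | (1,1)=+1→OXO/OXO/XXX*
ply 4: OXO/OXO/XXX is terminal -1 (O); from O.O/..O/XXX depth 4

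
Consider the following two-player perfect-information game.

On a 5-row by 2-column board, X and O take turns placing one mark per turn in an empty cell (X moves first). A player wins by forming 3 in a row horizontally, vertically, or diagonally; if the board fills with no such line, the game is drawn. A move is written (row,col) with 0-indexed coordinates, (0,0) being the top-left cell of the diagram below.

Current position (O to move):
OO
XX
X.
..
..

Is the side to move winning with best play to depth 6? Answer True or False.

[OO/XX/X./../..] O move#1: (2,1):-1/OO/XX/XO/../.., (3,0):+0/OO/XX/X./O./..*, (3,1):-1/OO/XX/X./.O/.., (4,0):-1/OO/XX/X./../O., (4,1):-1/OO/XX/X./../.O
[OO/XX/X./O./..] X move#2: (2,1):+0/OO/XX/XX/O./..*, (3,1):+0/OO/XX/X./OX/.., (4,0):+0/OO/XX/X./O./X., (4,1):+0/OO/XX/X./O./.X
[OO/XX/XX/O./..] O move#3: (3,1):+0/OO/XX/XX/OO/..*, (4,0):-1/OO/XX/XX/O./O., (4,1):-1/OO/XX/XX/O./.O
[OO/XX/XX/OO/..] X move#4: (4,0):+0/OO/XX/XX/OO/X.*, (4,1):+0/OO/XX/XX/OO/.X
[OO/XX/XX/OO/X.] O move#5: (4,1):+0/OO/XX/XX/OO/XO*
[OO/XX/XX/OO/XO] end (terminal +0, X#6); searched OO/XX/X./../.. to 6

O winning at [OO/XX/X./../..]: False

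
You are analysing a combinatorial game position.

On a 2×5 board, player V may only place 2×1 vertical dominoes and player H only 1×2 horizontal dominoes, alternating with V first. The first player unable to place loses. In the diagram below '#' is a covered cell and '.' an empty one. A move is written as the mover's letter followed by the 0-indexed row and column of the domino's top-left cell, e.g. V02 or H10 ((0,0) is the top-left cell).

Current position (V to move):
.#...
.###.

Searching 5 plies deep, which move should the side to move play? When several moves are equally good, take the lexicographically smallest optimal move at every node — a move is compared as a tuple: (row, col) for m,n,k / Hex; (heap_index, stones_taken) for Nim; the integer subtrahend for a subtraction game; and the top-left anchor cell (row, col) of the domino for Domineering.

[.#.../.###.] V move#1: V00:-1/##.../####., V04:+1/.#..#/.####*
[.#..#/.####] H move#2: H02:-1/.####/.####*
[.####/.####] V move#3: V00:+1/#####/#####*
[#####/#####] end (terminal -1, H#4); searched .#.../.###. to 5

V's best at [.#.../.###.]: V04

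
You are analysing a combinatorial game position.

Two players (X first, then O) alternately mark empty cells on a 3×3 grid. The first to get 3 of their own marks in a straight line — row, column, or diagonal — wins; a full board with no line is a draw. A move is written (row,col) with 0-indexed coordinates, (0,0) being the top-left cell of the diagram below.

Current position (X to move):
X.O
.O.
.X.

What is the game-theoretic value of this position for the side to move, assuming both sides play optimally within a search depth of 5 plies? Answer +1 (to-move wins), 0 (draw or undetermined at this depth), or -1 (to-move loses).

ply 1, X at X.O/.O./.X. | (0,1)=-1→XXO/.O./.X.; (1,0)=-1→X.O/XO./.X.; (1,2)=-1→X.O/.OX/.X.; (2,0)=+1→X.O/.O./XX.*; (2,2)=-1→X.O/.O./.XX
ply 2, O at X.O/.O./XX. | (0,1)=-1→XOO/.O./XX.*; (1,0)=-1→X.O/OO./XX.; (1,2)=-1→X.O/.OO/XX.; (2,2)=-1→X.O/.O./XXO
ply 3, X at XOO/.O./XX. | (1,0)=+1→XOO/XO./XX.*; (1,2)=+1→XOO/.OX/XX.; (2,2)=+1→XOO/.O./XXX
ply 4: XOO/XO./XX. is terminal -1 (O); from X.O/.O./.X. depth 5

value(X.O/.O./.X., X) = +1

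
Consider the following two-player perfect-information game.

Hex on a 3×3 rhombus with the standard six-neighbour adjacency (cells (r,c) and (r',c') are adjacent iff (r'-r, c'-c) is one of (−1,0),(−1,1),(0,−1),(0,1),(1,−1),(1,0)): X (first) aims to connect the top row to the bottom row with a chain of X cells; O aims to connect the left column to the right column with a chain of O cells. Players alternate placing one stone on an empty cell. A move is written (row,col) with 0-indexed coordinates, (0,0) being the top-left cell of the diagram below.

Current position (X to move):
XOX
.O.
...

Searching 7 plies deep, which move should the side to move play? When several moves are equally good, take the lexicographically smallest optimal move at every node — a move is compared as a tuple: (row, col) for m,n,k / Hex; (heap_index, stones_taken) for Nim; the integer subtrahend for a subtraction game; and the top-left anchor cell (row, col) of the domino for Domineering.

X's best at [XOX/.O./...]: (1,0)

[XOX/.O./...] X move#1: (1,0):+1/XOX/XO./...*, (1,2):+1/XOX/.OX/..., (2,0):+1/XOX/.O./X.., (2,1):-1/XOX/.O./.X., (2,2):-1/XOX/.O./..X
[XOX/XO./...] O move#2: (1,2):-1/XOX/XOO/...*, (2,0):-1/XOX/XO./O.., (2,1):-1/XOX/XO./.O., (2,2):-1/XOX/XO./..O
[XOX/XOO/...] X move#3: (2,0):+1/XOX/XOO/X..*, (2,1):-1/XOX/XOO/.X., (2,2):-1/XOX/XOO/..X
[XOX/XOO/X..] end (terminal -1, O#4); searched XOX/.O./... to 7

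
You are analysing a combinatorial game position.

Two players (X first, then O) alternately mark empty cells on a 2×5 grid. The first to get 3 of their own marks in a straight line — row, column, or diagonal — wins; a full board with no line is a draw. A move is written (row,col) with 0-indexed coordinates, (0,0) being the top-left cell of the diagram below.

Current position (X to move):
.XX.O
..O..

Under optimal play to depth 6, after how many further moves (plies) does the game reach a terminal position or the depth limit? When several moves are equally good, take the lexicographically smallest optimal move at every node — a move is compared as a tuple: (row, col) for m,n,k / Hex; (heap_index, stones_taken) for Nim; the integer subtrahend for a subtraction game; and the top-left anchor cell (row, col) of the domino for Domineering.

PV length from [.XX.O/..O..]: 1 ply

[.XX.O/..O..] X move#1: (0,0):+1/XXX.O/..O..*, (0,3):+1/.XXXO/..O.., (1,0):+1/.XX.O/X.O.., (1,1):+1/.XX.O/.XO.., (1,3):+1/.XX.O/..OX., (1,4):+1/.XX.O/..O.X
[XXX.O/..O..] end (terminal -1, O#2); searched .XX.O/..O.. to 6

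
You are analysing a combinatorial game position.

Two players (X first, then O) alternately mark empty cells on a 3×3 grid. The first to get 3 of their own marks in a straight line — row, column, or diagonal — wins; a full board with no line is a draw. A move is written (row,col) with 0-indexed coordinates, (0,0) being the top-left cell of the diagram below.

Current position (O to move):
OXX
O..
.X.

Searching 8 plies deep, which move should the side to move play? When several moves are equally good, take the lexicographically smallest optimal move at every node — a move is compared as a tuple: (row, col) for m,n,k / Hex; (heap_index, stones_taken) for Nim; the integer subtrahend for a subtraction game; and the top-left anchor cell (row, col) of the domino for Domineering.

O's best at [OXX/O../.X.]: (1,1)

ply 1, O at OXX/O../.X. | (1,1)=+1→OXX/OO./.X.*; (1,2)=-1→OXX/O.O/.X.; (2,0)=+1→OXX/O../OX.; (2,2)=-1→OXX/O../.XO
ply 2, X at OXX/OO./.X. | (1,2)=-1→OXX/OOX/.X.*; (2,0)=-1→OXX/OO./XX.; (2,2)=-1→OXX/OO./.XX
ply 3, O at OXX/OOX/.X. | (2,0)=+1→OXX/OOX/OX.*; (2,2)=+1→OXX/OOX/.XO
ply 4: OXX/OOX/OX. is terminal -1 (X); from OXX/O../.X. depth 8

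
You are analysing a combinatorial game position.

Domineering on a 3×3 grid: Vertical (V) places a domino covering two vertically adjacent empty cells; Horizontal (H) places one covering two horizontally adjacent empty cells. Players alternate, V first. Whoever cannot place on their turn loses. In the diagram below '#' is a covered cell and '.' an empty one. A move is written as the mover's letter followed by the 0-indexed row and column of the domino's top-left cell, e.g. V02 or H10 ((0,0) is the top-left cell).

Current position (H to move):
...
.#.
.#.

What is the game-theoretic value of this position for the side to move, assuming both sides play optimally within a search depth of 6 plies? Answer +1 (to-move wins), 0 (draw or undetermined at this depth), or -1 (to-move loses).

[.../.#./.#.] H move#1: H00:-1/##./.#./.#.*, H01:-1/.##/.#./.#.
[##./.#./.#.] V move#2: V02:+1/###/.##/.#.*, V10:+1/##./##./##., V12:+1/##./.##/.##
[###/.##/.#.] end (terminal -1, H#3); searched .../.#./.#. to 6

value(.../.#./.#., H) = -1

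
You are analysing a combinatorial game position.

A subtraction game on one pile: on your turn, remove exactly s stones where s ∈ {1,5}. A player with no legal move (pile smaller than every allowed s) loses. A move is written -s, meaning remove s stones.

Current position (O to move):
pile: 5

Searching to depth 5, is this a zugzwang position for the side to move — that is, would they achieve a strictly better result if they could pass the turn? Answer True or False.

zugzwang(5, O) = False

[5] O move#1: -1:+1/4*, -5:+1/0
[4] X move#2: -1:-1/3*
[3] O move#3: -1:+1/2*
[2] X move#4: -1:-1/1*
[1] O move#5: -1:+1/0*
[0] end (terminal -1, X#6); searched 5 to 5
pass branch (X moves first from the same position):
  | [5] X move#1: -1:+1/4*, -5:+1/0
  | [4] O move#2: -1:-1/3*
  | [3] X move#3: -1:+1/2*
  | [2] O move#4: -1:-1/1*
  | [1] X move#5: -1:+1/0*
  | [0] end (terminal -1, O#6); searched 5 to 5
O moving scores +1; O passing scores -1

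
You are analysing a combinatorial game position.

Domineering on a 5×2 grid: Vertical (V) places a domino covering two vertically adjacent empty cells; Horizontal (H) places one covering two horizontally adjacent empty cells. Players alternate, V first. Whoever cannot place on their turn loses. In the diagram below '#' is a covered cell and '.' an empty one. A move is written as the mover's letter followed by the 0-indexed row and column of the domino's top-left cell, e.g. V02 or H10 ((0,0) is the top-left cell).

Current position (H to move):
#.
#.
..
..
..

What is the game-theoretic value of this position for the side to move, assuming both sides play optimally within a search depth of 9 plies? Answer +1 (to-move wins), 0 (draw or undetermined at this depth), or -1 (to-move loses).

[#./#./../../..] H move#1: H20:-1/#./#./##/../.., H30:+1/#./#./../##/..*, H40:-1/#./#./../../##
[#./#./../##/..] V move#2: V01:-1/##/##/../##/..*, V11:-1/#./##/.#/##/..
[##/##/../##/..] H move#3: H20:+1/##/##/##/##/..*, H40:+1/##/##/../##/##
[##/##/##/##/..] end (terminal -1, V#4); searched #./#./../../.. to 9

value(#./#./../../.., H) = +1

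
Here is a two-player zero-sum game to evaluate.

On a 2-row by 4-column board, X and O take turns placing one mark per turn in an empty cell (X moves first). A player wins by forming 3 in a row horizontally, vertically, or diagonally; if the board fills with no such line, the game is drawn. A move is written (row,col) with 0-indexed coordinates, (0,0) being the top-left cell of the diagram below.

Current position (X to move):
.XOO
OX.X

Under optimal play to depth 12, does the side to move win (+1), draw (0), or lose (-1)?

value(.XOO/OX.X, X) = +1

p1 X@[.XOO/OX.X]: (0,0)[XXOO/OX.X]+0 (1,2)[.XOO/OXXX]+1*
p2 O@[.XOO/OXXX] terminal -1; root [.XOO/OX.X] d12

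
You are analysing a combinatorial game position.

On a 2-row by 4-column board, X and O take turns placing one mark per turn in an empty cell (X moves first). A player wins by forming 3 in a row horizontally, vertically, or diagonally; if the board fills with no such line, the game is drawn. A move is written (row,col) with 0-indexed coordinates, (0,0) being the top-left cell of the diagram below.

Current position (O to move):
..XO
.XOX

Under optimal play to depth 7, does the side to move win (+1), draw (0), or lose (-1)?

value(..XO/.XOX, O) = 0

ply 1, O at ..XO/.XOX | (0,0)=+0→O.XO/.XOX*; (0,1)=+0→.OXO/.XOX; (1,0)=+0→..XO/OXOX
ply 2, X at O.XO/.XOX | (0,1)=+0→OXXO/.XOX*; (1,0)=+0→O.XO/XXOX
ply 3, O at OXXO/.XOX | (1,0)=+0→OXXO/OXOX*
ply 4: OXXO/OXOX is terminal +0 (X); from ..XO/.XOX depth 7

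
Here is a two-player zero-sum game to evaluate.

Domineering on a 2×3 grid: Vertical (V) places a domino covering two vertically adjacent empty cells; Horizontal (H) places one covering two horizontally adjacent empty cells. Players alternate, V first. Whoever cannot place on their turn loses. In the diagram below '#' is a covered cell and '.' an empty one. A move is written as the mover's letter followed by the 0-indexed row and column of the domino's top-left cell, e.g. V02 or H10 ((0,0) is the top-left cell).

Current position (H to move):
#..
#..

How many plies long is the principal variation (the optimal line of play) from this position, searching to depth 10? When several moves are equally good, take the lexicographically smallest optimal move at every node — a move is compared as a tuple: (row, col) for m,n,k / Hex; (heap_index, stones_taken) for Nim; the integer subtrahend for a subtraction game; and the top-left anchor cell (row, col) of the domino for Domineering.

ply 1, H at #../#.. | H01=+1→###/#..*; H11=+1→#../###
ply 2: ###/#.. is terminal -1 (V); from #../#.. depth 10

PV length from [#../#..]: 1 ply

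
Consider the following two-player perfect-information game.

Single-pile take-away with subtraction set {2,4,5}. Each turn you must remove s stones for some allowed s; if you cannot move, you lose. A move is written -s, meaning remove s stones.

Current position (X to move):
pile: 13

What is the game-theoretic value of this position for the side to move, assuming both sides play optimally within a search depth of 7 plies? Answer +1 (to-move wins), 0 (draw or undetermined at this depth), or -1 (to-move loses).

ply 1, X at 13 | -2=-1→11; -4=-1→9; -5=+1→8*
ply 2, O at 8 | -2=-1→6*; -4=-1→4; -5=-1→3
ply 3, X at 6 | -2=-1→4; -4=-1→2; -5=+1→1*
ply 4: 1 is terminal -1 (O); from 13 depth 7

value(13, X) = +1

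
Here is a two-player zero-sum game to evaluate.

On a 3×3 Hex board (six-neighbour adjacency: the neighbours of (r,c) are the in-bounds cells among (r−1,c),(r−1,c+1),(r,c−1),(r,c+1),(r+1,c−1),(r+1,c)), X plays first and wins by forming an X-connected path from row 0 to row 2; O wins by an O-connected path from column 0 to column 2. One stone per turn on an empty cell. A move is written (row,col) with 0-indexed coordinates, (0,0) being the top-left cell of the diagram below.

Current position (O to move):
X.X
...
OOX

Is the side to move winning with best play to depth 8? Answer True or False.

ply 1, O at X.X/.../OOX | (0,1)=-1→XOX/.../OOX; (1,0)=-1→X.X/O../OOX; (1,1)=-1→X.X/.O./OOX; (1,2)=+1→X.X/..O/OOX*
ply 2: X.X/..O/OOX is terminal -1 (X); from X.X/.../OOX depth 8

O winning at [X.X/.../OOX]: True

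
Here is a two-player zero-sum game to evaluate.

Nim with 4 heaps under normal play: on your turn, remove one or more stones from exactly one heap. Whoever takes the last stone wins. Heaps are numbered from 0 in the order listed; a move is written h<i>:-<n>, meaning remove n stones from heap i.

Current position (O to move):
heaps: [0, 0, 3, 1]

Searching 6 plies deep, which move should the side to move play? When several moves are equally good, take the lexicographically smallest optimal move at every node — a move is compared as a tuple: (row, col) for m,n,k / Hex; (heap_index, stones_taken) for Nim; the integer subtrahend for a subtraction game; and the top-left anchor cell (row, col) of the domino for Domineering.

p1 O@[(0,0,3,1)]: h2:-1[(0,0,2,1)]-1 h2:-2[(0,0,1,1)]+1* h2:-3[(0,0,0,1)]-1 h3:-1[(0,0,3,0)]-1
p2 X@[(0,0,1,1)]: h2:-1[(0,0,0,1)]-1* h3:-1[(0,0,1,0)]-1
p3 O@[(0,0,0,1)]: h3:-1[(0,0,0,0)]+1*
p4 X@[(0,0,0,0)] terminal -1; root [(0,0,3,1)] d6

O's best at [(0,0,3,1)]: h2:-2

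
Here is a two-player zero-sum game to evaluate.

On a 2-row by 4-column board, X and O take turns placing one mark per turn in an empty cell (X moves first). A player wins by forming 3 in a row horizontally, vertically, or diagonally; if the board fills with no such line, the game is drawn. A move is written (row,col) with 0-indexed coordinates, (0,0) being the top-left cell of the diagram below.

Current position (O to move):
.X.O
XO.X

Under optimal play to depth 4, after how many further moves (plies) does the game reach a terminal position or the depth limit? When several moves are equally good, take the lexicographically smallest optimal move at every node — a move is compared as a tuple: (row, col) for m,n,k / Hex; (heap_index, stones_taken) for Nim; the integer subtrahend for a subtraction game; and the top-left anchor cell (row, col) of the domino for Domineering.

p1 O@[.X.O/XO.X]: (0,0)[OX.O/XO.X]+0* (0,2)[.XOO/XO.X]+0 (1,2)[.X.O/XOOX]+0
p2 X@[OX.O/XO.X]: (0,2)[OXXO/XO.X]+0* (1,2)[OX.O/XOXX]+0
p3 O@[OXXO/XO.X]: (1,2)[OXXO/XOOX]+0*
p4 X@[OXXO/XOOX] terminal +0; root [.X.O/XO.X] d4

PV length from [.X.O/XO.X]: 3 plies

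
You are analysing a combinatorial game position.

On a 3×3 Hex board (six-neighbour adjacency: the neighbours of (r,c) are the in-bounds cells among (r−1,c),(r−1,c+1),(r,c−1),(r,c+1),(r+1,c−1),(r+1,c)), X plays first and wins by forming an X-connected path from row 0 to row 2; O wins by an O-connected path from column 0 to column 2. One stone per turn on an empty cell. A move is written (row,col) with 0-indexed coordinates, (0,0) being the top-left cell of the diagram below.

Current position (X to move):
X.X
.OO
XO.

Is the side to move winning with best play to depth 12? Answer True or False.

X winning at [X.X/.OO/XO.]: True

p1 X@[X.X/.OO/XO.]: (0,1)[XXX/.OO/XO.]-1 (1,0)[X.X/XOO/XO.]+1* (2,2)[X.X/.OO/XOX]-1
p2 O@[X.X/XOO/XO.] terminal -1; root [X.X/.OO/XO.] d12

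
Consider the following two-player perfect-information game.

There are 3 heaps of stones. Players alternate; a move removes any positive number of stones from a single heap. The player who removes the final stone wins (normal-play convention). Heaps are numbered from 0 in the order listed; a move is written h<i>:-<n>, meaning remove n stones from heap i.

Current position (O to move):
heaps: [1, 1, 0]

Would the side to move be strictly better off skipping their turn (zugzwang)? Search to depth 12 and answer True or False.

ply 1, O at (1,1,0) | h0:-1=-1→(0,1,0)*; h1:-1=-1→(1,0,0)
ply 2, X at (0,1,0) | h1:-1=+1→(0,0,0)*
ply 3: (0,0,0) is terminal -1 (O); from (1,1,0) depth 12
suppose O passes — search the same position with X to move:
pass> ply 1, X at (1,1,0) | h0:-1=-1→(0,1,0)*; h1:-1=-1→(1,0,0)
pass> ply 2, O at (0,1,0) | h1:-1=+1→(0,0,0)*
pass> ply 3: (0,0,0) is terminal -1 (X); from (1,1,0) depth 12
for O: play -1, pass +1

zugzwang((1,1,0), O) = True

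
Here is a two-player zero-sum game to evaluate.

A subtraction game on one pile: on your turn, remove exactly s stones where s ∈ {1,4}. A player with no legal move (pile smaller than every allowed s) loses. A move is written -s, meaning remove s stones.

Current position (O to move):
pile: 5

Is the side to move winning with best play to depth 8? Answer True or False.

O winning at [5]: False

p1 O@[5]: -1[4]-1* -4[1]-1
p2 X@[4]: -1[3]-1 -4[0]+1*
p3 O@[0] terminal -1; root [5] d8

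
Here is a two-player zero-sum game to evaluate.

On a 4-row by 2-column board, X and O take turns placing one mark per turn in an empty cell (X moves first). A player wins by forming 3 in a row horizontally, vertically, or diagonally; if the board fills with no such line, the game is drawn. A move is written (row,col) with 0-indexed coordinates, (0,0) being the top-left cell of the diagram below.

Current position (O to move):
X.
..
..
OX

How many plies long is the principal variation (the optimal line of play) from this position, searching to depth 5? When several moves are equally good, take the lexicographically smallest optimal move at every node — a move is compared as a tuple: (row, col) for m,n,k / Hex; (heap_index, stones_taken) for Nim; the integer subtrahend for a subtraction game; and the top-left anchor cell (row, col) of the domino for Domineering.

[X./../../OX] O move#1: (0,1):+0/XO/../../OX*, (1,0):+0/X./O./../OX, (1,1):+0/X./.O/../OX, (2,0):+0/X./../O./OX, (2,1):+0/X./../.O/OX
[XO/../../OX] X move#2: (1,0):+0/XO/X./../OX*, (1,1):+0/XO/.X/../OX, (2,0):+0/XO/../X./OX, (2,1):+0/XO/../.X/OX
[XO/X./../OX] O move#3: (1,1):-1/XO/XO/../OX, (2,0):+0/XO/X./O./OX*, (2,1):-1/XO/X./.O/OX
[XO/X./O./OX] X move#4: (1,1):+0/XO/XX/O./OX*, (2,1):+0/XO/X./OX/OX
[XO/XX/O./OX] O move#5: (2,1):+0/XO/XX/OO/OX*
[XO/XX/OO/OX] end (terminal +0, X#6); searched X./../../OX to 5

PV length from [X./../../OX]: 5 plies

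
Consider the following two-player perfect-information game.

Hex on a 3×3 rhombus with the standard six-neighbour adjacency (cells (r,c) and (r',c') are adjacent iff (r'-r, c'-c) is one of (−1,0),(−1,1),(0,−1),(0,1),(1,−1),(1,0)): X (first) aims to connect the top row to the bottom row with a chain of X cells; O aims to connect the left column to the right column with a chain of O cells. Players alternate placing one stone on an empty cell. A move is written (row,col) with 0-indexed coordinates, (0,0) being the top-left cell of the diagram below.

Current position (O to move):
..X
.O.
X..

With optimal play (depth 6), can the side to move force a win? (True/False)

O winning at [..X/.O./X..]: False

p1 O@[..X/.O./X..]: (0,0)[O.X/.O./X..]-1* (0,1)[.OX/.O./X..]-1 (1,0)[..X/OO./X..]-1 (1,2)[..X/.OO/X..]-1 (2,1)[..X/.O./XO.]-1 (2,2)[..X/.O./X.O]-1
p2 X@[O.X/.O./X..]: (0,1)[OXX/.O./X..]+1* (1,0)[O.X/XO./X..]+1 (1,2)[O.X/.OX/X..]+1 (2,1)[O.X/.O./XX.]-1 (2,2)[O.X/.O./X.X]-1
p3 O@[OXX/.O./X..]: (1,0)[OXX/OO./X..]-1* (1,2)[OXX/.OO/X..]-1 (2,1)[OXX/.O./XO.]-1 (2,2)[OXX/.O./X.O]-1
p4 X@[OXX/OO./X..]: (1,2)[OXX/OOX/X..]+1* (2,1)[OXX/OO./XX.]-1 (2,2)[OXX/OO./X.X]-1
p5 O@[OXX/OOX/X..]: (2,1)[OXX/OOX/XO.]-1* (2,2)[OXX/OOX/X.O]-1
p6 X@[OXX/OOX/XO.]: (2,2)[OXX/OOX/XOX]+1*
p7 O@[OXX/OOX/XOX] terminal -1; root [..X/.O./X..] d6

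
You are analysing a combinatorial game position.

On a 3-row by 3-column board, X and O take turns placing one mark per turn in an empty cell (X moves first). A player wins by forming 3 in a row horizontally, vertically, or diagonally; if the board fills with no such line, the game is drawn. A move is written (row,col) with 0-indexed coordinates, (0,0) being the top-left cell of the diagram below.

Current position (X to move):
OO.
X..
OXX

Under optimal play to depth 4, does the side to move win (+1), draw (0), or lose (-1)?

p1 X@[OO./X../OXX]: (0,2)[OOX/X../OXX]+0* (1,1)[OO./XX./OXX]-1 (1,2)[OO./X.X/OXX]-1
p2 O@[OOX/X../OXX]: (1,1)[OOX/XO./OXX]-1 (1,2)[OOX/X.O/OXX]+0*
p3 X@[OOX/X.O/OXX]: (1,1)[OOX/XXO/OXX]+0*
p4 O@[OOX/XXO/OXX] terminal +0; root [OO./X../OXX] d4

value(OO./X../OXX, X) = 0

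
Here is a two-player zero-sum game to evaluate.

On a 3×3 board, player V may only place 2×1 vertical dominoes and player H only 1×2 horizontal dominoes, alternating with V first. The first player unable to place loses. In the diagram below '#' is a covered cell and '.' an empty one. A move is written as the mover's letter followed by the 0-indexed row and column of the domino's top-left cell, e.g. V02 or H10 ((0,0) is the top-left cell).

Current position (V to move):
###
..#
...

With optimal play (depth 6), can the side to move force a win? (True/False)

p1 V@[###/..#/...]: V10[###/#.#/#..]-1 V11[###/.##/.#.]+1*
p2 H@[###/.##/.#.] terminal -1; root [###/..#/...] d6

V winning at [###/..#/...]: True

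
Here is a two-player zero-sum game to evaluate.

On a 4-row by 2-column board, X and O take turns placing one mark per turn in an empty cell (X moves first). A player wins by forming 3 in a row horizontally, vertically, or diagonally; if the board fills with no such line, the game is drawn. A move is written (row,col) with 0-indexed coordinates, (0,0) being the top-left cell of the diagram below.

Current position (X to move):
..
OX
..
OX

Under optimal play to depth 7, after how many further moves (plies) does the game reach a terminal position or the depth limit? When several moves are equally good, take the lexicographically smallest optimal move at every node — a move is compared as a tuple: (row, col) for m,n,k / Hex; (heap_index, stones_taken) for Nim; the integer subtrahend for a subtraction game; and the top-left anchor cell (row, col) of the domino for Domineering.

ply 1, X at ../OX/../OX | (0,0)=-1→X./OX/../OX; (0,1)=-1→.X/OX/../OX; (2,0)=+0→../OX/X./OX; (2,1)=+1→../OX/.X/OX*
ply 2: ../OX/.X/OX is terminal -1 (O); from ../OX/../OX depth 7

PV length from [../OX/../OX]: 1 ply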